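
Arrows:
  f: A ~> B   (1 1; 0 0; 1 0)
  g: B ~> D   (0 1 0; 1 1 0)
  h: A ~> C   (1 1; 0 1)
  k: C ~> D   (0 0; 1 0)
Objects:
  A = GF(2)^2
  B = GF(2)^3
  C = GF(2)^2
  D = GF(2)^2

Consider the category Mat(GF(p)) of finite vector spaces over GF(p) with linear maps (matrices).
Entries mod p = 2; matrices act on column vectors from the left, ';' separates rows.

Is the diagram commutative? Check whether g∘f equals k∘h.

Answer: COMMUTES

Derivation:
1) trace f;g:
  e0=(1,0) f~>(1,0,1) g~>(0,1)
  e1=(0,1) f~>(1,0,0) g~>(0,1)
  ⟦path⟧₁ = (0 0; 1 1)
2) trace h;k:
  e0=(1,0) h~>(1,0) k~>(0,1)
  e1=(0,1) h~>(1,1) k~>(0,1)
  ⟦path⟧₂ = (0 0; 1 1)
Equal? equal; square commutes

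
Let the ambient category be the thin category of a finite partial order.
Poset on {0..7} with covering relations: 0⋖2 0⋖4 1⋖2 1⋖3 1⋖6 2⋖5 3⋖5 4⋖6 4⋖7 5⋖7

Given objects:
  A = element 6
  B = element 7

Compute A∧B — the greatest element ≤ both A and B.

Answer: NO MEET EXISTS

Trace:
Common predecessors of 6,7: {0,1,4}
  maximal lower bounds 1 and 4 are incomparable: neither 1⊑4 nor 4⊑1
→ no greatest lower bound exists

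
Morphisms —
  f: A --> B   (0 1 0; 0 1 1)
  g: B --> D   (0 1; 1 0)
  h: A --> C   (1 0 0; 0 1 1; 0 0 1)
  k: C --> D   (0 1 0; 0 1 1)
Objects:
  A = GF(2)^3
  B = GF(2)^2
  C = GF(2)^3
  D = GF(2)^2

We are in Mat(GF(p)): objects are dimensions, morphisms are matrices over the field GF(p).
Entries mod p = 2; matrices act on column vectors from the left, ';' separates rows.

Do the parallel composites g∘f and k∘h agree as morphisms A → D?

Along f;g (path 1):
  e0=⟨1,0,0⟩ f-->⟨0,0⟩ g-->⟨0,0⟩
  e1=⟨0,1,0⟩ f-->⟨1,1⟩ g-->⟨1,1⟩
  e2=⟨0,0,1⟩ f-->⟨0,1⟩ g-->⟨1,0⟩
  ⟦path⟧₁ = (0 1 1; 0 1 0)
Along h;k (path 2):
  e0=⟨1,0,0⟩ h-->⟨1,0,0⟩ k-->⟨0,0⟩
  e1=⟨0,1,0⟩ h-->⟨0,1,0⟩ k-->⟨1,1⟩
  e2=⟨0,0,1⟩ h-->⟨0,1,1⟩ k-->⟨1,0⟩
  ⟦path⟧₂ = (0 1 1; 0 1 0)
Equal? YES — commutes

Answer: COMMUTES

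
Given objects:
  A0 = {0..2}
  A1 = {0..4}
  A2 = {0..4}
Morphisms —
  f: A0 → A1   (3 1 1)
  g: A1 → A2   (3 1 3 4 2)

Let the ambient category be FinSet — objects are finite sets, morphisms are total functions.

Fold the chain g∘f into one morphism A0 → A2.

Answer: (4 1 1)

Trace:
  0 f→3 g→4
  1 f→1 g→1
  2 f→1 g→1
result: (4 1 1)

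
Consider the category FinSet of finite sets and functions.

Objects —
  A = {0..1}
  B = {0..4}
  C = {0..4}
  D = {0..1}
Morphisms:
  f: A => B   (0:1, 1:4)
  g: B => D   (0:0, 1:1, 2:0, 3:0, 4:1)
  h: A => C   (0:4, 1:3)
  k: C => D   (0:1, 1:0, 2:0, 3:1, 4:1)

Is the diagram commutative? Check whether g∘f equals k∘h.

Answer: COMMUTES

Work:
Along f;g (path 1):
  0 f=>1 g=>1
  1 f=>4 g=>1
  ⟦path⟧₁ = (0:1, 1:1)
Along h;k (path 2):
  0 h=>4 k=>1
  1 h=>3 k=>1
  ⟦path⟧₂ = (0:1, 1:1)
Equal? same morphism ✓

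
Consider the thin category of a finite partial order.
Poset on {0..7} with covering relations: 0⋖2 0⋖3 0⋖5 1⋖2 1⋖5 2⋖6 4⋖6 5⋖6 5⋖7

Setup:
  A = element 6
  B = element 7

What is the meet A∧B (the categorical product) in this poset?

Answer: A∧B = 5

Derivation:
Lower bounds of A=6 and B=7: {0,1,5}
  0 ⊑ 5
  1 ⊑ 5
  5 ⊑ 5
glb = 5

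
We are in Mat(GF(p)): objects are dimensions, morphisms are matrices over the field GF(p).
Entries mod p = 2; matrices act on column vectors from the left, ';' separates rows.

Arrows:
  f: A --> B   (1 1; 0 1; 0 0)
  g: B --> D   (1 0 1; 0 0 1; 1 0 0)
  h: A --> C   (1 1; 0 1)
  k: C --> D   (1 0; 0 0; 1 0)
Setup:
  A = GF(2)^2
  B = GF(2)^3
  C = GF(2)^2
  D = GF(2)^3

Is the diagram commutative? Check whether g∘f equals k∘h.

Answer: COMMUTES

Trace:
Path 1 = f;g:
  e0=⟨1,0⟩ f-->⟨1,0,0⟩ g-->⟨1,0,1⟩
  e1=⟨0,1⟩ f-->⟨1,1,0⟩ g-->⟨1,0,1⟩
  result₁ = (1 1; 0 0; 1 1)
Path 2 = h;k:
  e0=⟨1,0⟩ h-->⟨1,0⟩ k-->⟨1,0,1⟩
  e1=⟨0,1⟩ h-->⟨1,1⟩ k-->⟨1,0,1⟩
  result₂ = (1 1; 0 0; 1 1)
Equal? same morphism ✓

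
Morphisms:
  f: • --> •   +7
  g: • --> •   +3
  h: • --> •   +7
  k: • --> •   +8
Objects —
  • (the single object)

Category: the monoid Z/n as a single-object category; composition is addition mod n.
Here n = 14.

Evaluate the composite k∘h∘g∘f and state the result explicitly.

  0 +7≡7 +3≡10 +7≡3 +8≡11  (mod 14)
composite: +11

Answer: +11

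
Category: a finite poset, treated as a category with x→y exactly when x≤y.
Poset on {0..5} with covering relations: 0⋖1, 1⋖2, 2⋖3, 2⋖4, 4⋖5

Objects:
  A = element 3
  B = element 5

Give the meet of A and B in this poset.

Answer: A∧B = 2

Derivation:
{x : x⊑A ∧ x⊑B} = {0,1,2}  (A=3, B=5)
  0 ⊑ 2
  1 ⊑ 2
  2 ⊑ 2
glb = 2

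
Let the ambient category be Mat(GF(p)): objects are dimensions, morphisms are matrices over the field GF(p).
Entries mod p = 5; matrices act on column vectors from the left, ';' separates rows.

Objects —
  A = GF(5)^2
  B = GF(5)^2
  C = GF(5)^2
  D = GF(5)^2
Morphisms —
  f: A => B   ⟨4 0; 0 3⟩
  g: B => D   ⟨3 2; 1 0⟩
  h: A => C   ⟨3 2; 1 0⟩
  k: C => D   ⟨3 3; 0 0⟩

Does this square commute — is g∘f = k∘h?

Answer: DOES NOT COMMUTE

Derivation:
Along f;g (path 1):
  e0=[1,0] f=>[4,0] g=>[2,4]
  e1=[0,1] f=>[0,3] g=>[1,0]
  composite₁ = ⟨2 1; 4 0⟩
Along h;k (path 2):
  e0=[1,0] h=>[3,1] k=>[2,0]
  e1=[0,1] h=>[2,0] k=>[1,0]
  composite₂ = ⟨2 1; 0 0⟩
Equal? NO — does not commute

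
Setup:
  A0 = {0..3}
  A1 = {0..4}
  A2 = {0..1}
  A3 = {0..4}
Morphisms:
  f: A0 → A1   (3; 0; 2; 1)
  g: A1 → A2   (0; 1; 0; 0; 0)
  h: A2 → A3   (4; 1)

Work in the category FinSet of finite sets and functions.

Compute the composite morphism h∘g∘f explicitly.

Answer: (4; 4; 4; 1)

Work:
  0 f→3 g→0 h→4
  1 f→0 g→0 h→4
  2 f→2 g→0 h→4
  3 f→1 g→1 h→1
result: (4; 4; 4; 1)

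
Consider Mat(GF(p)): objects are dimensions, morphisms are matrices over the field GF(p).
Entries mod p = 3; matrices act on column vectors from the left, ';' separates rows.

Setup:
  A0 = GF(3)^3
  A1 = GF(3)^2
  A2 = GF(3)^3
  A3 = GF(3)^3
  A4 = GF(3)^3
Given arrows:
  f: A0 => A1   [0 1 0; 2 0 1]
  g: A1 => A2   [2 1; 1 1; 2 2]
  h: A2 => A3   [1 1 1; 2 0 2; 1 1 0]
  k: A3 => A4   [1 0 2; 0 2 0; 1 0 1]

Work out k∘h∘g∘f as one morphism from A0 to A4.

  e0=[1,0,0] f=>[0,2] g=>[2,2,1] h=>[2,0,1] k=>[1,0,0]
  e1=[0,1,0] f=>[1,0] g=>[2,1,2] h=>[2,2,0] k=>[2,1,2]
  e2=[0,0,1] f=>[0,1] g=>[1,1,2] h=>[1,0,2] k=>[2,0,0]
composite: [1 2 2; 0 1 0; 0 2 0]

Answer: [1 2 2; 0 1 0; 0 2 0]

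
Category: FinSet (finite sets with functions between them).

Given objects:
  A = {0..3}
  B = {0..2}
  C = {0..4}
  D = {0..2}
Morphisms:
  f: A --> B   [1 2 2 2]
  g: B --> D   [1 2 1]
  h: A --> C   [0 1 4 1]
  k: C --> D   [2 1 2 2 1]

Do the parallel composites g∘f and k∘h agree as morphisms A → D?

1) trace f;g:
  0 f-->1 g-->2
  1 f-->2 g-->1
  2 f-->2 g-->1
  3 f-->2 g-->1
  ⟦path⟧₁ = [2 1 1 1]
2) trace h;k:
  0 h-->0 k-->2
  1 h-->1 k-->1
  2 h-->4 k-->1
  3 h-->1 k-->1
  ⟦path⟧₂ = [2 1 1 1]
Equal? equal; square commutes

Answer: COMMUTES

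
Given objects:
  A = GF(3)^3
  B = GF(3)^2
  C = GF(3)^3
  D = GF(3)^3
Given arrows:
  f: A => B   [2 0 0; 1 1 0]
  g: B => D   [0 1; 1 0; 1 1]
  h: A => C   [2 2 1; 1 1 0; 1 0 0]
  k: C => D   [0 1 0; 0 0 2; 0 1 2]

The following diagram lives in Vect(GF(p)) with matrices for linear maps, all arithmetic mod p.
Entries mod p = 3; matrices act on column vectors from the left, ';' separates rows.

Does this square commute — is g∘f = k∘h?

1) trace f;g:
  e0=[1,0,0] f=>[2,1] g=>[1,2,0]
  e1=[0,1,0] f=>[0,1] g=>[1,0,1]
  e2=[0,0,1] f=>[0,0] g=>[0,0,0]
  ⟦path⟧₁ = [1 1 0; 2 0 0; 0 1 0]
2) trace h;k:
  e0=[1,0,0] h=>[2,1,1] k=>[1,2,0]
  e1=[0,1,0] h=>[2,1,0] k=>[1,0,1]
  e2=[0,0,1] h=>[1,0,0] k=>[0,0,0]
  ⟦path⟧₂ = [1 1 0; 2 0 0; 0 1 0]
Equal? same morphism ✓

Answer: COMMUTES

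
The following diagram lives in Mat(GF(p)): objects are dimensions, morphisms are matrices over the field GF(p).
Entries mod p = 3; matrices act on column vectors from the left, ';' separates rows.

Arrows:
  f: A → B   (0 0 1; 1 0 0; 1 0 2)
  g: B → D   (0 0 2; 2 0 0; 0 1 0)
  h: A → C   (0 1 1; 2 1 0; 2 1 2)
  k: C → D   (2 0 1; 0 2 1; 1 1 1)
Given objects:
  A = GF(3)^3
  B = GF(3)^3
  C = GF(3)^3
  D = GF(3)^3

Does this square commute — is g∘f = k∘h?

Path 1 = f;g:
  e0=[1,0,0] f→[0,1,1] g→[2,0,1]
  e1=[0,1,0] f→[0,0,0] g→[0,0,0]
  e2=[0,0,1] f→[1,0,2] g→[1,2,0]
  ⟦path⟧₁ = (2 0 1; 0 0 2; 1 0 0)
Path 2 = h;k:
  e0=[1,0,0] h→[0,2,2] k→[2,0,1]
  e1=[0,1,0] h→[1,1,1] k→[0,0,0]
  e2=[0,0,1] h→[1,0,2] k→[1,2,0]
  ⟦path⟧₂ = (2 0 1; 0 0 2; 1 0 0)
Equal? YES — commutes

Answer: COMMUTES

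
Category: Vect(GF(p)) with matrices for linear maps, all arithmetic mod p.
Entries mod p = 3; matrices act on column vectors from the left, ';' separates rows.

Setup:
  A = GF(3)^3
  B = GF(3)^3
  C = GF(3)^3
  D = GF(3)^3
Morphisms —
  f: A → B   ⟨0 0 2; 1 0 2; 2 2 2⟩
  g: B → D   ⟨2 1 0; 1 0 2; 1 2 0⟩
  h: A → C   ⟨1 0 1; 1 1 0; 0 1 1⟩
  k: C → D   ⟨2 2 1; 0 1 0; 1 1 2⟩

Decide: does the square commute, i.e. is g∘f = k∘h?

Answer: COMMUTES

Work:
1) trace f;g:
  e0=(1,0,0) f→(0,1,2) g→(1,1,2)
  e1=(0,1,0) f→(0,0,2) g→(0,1,0)
  e2=(0,0,1) f→(2,2,2) g→(0,0,0)
  result₁ = ⟨1 0 0; 1 1 0; 2 0 0⟩
2) trace h;k:
  e0=(1,0,0) h→(1,1,0) k→(1,1,2)
  e1=(0,1,0) h→(0,1,1) k→(0,1,0)
  e2=(0,0,1) h→(1,0,1) k→(0,0,0)
  result₂ = ⟨1 0 0; 1 1 0; 2 0 0⟩
Equal? same morphism ✓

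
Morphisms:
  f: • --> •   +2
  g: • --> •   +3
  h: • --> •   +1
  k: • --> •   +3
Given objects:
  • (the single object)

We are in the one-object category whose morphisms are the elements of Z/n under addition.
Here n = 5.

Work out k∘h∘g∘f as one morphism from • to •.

  0 +2≡2 +3≡0 +1≡1 +3≡4  (mod 5)
composite: +4

Answer: +4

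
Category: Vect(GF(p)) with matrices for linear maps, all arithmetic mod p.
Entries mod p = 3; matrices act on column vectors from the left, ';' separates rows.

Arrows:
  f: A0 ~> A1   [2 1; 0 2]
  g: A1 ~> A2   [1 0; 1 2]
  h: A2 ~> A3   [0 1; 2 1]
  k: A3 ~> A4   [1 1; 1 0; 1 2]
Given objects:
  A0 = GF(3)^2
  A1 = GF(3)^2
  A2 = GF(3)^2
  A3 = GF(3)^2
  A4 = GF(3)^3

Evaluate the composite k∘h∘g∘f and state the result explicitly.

  e0=(1,0) f~>(2,0) g~>(2,2) h~>(2,0) k~>(2,2,2)
  e1=(0,1) f~>(1,2) g~>(1,2) h~>(2,1) k~>(0,2,1)
⟦path⟧: [2 0; 2 2; 2 1]

Answer: [2 0; 2 2; 2 1]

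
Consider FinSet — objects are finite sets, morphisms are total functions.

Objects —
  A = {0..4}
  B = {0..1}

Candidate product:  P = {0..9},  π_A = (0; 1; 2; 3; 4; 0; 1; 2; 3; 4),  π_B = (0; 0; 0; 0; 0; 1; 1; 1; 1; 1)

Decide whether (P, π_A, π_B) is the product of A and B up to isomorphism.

Answer: VALID PRODUCT

Derivation:
|A|·|B| = 5·2 = 10;  |P| = 10
Check the pairing map k ↦ (π_A(k), π_B(k)):
  0 ↦ (0,0)
  1 ↦ (1,0)
  2 ↦ (2,0)
  3 ↦ (3,0)
  4 ↦ (4,0)
  5 ↦ (0,1)
  6 ↦ (1,1)
  7 ↦ (2,1)
  8 ↦ (3,1)
  9 ↦ (4,1)
distinct pairs in image: 10 / 10 needed
  → bijection onto A×B; projections well-typed.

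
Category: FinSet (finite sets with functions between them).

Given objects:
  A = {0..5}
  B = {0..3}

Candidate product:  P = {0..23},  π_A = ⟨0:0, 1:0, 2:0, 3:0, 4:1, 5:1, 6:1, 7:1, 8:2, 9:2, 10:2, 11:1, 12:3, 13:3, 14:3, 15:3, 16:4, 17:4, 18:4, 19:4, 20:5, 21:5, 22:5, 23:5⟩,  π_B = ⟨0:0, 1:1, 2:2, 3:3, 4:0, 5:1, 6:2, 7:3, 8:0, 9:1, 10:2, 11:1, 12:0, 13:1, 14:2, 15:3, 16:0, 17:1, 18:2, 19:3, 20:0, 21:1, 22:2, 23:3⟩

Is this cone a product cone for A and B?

Answer: NOT A VALID PRODUCT — duplicate pair at indices 5,11

Trace:
|A|·|B| = 6·4 = 24;  |P| = 24
Check the pairing map k ↦ (π_A(k), π_B(k)):
  0 : (0,0)
  1 : (0,1)
  2 : (0,2)
  3 : (0,3)
  4 : (1,0)
  5 : (1,1)
  6 : (1,2)
  7 : (1,3)
  8 : (2,0)
  9 : (2,1)
  10 : (2,2)
  11 : (1,1)  ✗ repeats pair of k=5
  12 : (3,0)
  13 : (3,1)
  14 : (3,2)
  15 : (3,3)
  16 : (4,0)
  17 : (4,1)
  18 : (4,2)
  19 : (4,3)
  20 : (5,0)
  21 : (5,1)
  22 : (5,2)
  23 : (5,3)
distinct pairs in image: 23 / 24 needed
  → (1,1) hit at k=5 and k=11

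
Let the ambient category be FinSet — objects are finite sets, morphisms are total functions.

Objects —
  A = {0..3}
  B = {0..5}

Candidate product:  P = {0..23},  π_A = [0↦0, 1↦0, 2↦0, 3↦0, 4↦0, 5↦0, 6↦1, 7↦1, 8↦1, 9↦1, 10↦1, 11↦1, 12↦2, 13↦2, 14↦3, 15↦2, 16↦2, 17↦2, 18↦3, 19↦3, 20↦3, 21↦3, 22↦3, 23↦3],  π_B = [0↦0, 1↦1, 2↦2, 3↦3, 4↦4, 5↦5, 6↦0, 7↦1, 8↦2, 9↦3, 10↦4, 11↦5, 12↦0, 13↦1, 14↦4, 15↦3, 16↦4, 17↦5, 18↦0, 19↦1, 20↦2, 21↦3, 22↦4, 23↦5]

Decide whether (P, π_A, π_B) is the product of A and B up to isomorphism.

|A|·|B| = 4·6 = 24;  |P| = 24
Check the pairing map k ↦ (π_A(k), π_B(k)):
  0 ↦ (0,0)
  1 ↦ (0,1)
  2 ↦ (0,2)
  3 ↦ (0,3)
  4 ↦ (0,4)
  5 ↦ (0,5)
  6 ↦ (1,0)
  7 ↦ (1,1)
  8 ↦ (1,2)
  9 ↦ (1,3)
  10 ↦ (1,4)
  11 ↦ (1,5)
  12 ↦ (2,0)
  13 ↦ (2,1)
  14 ↦ (3,4)
  15 ↦ (2,3)
  16 ↦ (2,4)
  17 ↦ (2,5)
  18 ↦ (3,0)
  19 ↦ (3,1)
  20 ↦ (3,2)
  21 ↦ (3,3)
  22 ↦ (3,4)  ✗ repeats pair of k=14
  23 ↦ (3,5)
distinct pairs in image: 23 / 24 needed
  → (3,4) hit at k=14 and k=22

Answer: NOT A VALID PRODUCT — duplicate pair at indices 22,14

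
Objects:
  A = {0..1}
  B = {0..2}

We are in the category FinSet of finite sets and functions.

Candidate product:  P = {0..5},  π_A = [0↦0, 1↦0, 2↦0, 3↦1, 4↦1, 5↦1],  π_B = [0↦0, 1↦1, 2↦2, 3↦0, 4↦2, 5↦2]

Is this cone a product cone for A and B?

Answer: NOT A VALID PRODUCT — duplicate pair at indices 5,4

Derivation:
|A|·|B| = 2·3 = 6;  |P| = 6
Check the pairing map k ↦ (π_A(k), π_B(k)):
  0 ↦ (0,0)
  1 ↦ (0,1)
  2 ↦ (0,2)
  3 ↦ (1,0)
  4 ↦ (1,2)
  5 ↦ (1,2)  ✗ repeats pair of k=4
distinct pairs in image: 5 / 6 needed
  → (1,2) hit at k=4 and k=5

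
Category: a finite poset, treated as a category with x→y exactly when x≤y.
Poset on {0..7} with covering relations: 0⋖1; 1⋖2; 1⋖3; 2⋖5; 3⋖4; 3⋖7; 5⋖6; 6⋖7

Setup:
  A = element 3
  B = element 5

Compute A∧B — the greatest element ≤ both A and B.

Answer: A∧B = 1

Work:
Common predecessors of 3,5: {0,1}
  0 ≤ 1
  1 ≤ 1
glb = 1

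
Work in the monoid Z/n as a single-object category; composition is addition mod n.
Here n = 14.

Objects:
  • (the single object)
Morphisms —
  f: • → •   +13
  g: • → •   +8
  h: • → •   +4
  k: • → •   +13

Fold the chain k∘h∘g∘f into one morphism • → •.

Answer: +10

Derivation:
  0 +13≡13 +8≡7 +4≡11 +13≡10  (mod 14)
composite: +10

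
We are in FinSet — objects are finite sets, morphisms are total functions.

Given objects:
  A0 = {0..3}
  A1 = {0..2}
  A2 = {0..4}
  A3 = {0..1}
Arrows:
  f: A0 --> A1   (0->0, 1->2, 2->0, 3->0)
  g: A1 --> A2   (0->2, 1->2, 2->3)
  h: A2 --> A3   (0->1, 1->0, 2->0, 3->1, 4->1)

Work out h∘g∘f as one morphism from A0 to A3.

Answer: (0->0, 1->1, 2->0, 3->0)

Derivation:
  0 f-->0 g-->2 h-->0
  1 f-->2 g-->3 h-->1
  2 f-->0 g-->2 h-->0
  3 f-->0 g-->2 h-->0
result: (0->0, 1->1, 2->0, 3->0)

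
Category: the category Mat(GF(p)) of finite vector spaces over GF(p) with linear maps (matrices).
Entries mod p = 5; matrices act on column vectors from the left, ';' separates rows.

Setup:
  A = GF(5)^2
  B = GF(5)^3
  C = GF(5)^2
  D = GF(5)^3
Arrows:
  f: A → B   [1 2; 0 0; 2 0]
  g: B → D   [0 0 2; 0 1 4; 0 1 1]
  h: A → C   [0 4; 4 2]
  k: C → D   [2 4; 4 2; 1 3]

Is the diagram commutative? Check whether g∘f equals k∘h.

Path 1 = f;g:
  e0=⟨1,0⟩ f→⟨1,0,2⟩ g→⟨4,3,2⟩
  e1=⟨0,1⟩ f→⟨2,0,0⟩ g→⟨0,0,0⟩
  result₁ = [4 0; 3 0; 2 0]
Path 2 = h;k:
  e0=⟨1,0⟩ h→⟨0,4⟩ k→⟨1,3,2⟩
  e1=⟨0,1⟩ h→⟨4,2⟩ k→⟨1,0,0⟩
  result₂ = [1 1; 3 0; 2 0]
Equal? distinct morphisms ✗

Answer: DOES NOT COMMUTE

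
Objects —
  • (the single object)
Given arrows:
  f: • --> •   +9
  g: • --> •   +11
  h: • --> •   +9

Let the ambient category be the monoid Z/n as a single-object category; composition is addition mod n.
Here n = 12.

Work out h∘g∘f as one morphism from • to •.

Answer: +5

Work:
  0 +9≡9 +11≡8 +9≡5  (mod 12)
result: +5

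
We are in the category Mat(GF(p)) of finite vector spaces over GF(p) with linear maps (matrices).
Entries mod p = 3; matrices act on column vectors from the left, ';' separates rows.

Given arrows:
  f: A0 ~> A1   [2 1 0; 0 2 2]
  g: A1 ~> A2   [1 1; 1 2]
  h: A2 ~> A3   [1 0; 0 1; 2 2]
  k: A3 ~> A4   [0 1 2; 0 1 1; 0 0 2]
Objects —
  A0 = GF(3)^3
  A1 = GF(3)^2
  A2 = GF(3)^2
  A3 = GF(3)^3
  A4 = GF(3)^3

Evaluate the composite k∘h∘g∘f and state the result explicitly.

  e0=(1,0,0) f~>(2,0) g~>(2,2) h~>(2,2,2) k~>(0,1,1)
  e1=(0,1,0) f~>(1,2) g~>(0,2) h~>(0,2,1) k~>(1,0,2)
  e2=(0,0,1) f~>(0,2) g~>(2,1) h~>(2,1,0) k~>(1,1,0)
composite: [0 1 1; 1 0 1; 1 2 0]

Answer: [0 1 1; 1 0 1; 1 2 0]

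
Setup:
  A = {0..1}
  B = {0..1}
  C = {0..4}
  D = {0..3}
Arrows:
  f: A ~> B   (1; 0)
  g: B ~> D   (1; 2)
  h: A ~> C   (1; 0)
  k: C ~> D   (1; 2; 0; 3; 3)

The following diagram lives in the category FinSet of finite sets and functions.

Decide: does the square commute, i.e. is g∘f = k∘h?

Answer: COMMUTES

Trace:
1) trace f;g:
  0 f~>1 g~>2
  1 f~>0 g~>1
  ⟦path⟧₁ = (2; 1)
2) trace h;k:
  0 h~>1 k~>2
  1 h~>0 k~>1
  ⟦path⟧₂ = (2; 1)
Equal? equal; square commutes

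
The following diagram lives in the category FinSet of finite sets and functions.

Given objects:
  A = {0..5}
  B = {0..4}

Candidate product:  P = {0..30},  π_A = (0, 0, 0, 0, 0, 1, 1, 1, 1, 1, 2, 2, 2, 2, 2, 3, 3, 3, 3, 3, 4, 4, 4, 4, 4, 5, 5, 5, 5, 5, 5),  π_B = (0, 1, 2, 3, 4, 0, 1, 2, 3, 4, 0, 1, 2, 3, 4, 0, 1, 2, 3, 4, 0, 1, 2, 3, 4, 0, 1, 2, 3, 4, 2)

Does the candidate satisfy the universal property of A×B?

Answer: NOT A VALID PRODUCT — |P|=31 ≠ |A|·|B|=30

Derivation:
|A|·|B| = 6·5 = 30;  |P| = 31
  → cardinalities differ; no bijection possible.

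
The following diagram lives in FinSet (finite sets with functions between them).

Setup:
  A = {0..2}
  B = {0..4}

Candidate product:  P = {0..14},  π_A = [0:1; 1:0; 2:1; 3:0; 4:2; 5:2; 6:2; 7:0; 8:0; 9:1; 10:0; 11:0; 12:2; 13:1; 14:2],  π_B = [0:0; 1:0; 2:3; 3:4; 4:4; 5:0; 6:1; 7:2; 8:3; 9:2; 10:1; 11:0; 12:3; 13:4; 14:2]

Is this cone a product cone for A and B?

Answer: NOT A VALID PRODUCT — duplicate pair at indices 1,11

Derivation:
|A|·|B| = 3·5 = 15;  |P| = 15
Check the pairing map k ↦ (π_A(k), π_B(k)):
  0 : (1,0)
  1 : (0,0)
  2 : (1,3)
  3 : (0,4)
  4 : (2,4)
  5 : (2,0)
  6 : (2,1)
  7 : (0,2)
  8 : (0,3)
  9 : (1,2)
  10 : (0,1)
  11 : (0,0)  ✗ repeats pair of k=1
  12 : (2,3)
  13 : (1,4)
  14 : (2,2)
distinct pairs in image: 14 / 15 needed
  → (0,0) hit at k=1 and k=11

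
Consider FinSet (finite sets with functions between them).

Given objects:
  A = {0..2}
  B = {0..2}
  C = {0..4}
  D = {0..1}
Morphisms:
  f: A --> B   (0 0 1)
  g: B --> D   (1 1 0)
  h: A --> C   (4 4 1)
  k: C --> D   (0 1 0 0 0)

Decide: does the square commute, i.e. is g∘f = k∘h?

Path 1 = f;g:
  0 f-->0 g-->1
  1 f-->0 g-->1
  2 f-->1 g-->1
  composite₁ = (1 1 1)
Path 2 = h;k:
  0 h-->4 k-->0
  1 h-->4 k-->0
  2 h-->1 k-->1
  composite₂ = (0 0 1)
Equal? NO — does not commute

Answer: DOES NOT COMMUTE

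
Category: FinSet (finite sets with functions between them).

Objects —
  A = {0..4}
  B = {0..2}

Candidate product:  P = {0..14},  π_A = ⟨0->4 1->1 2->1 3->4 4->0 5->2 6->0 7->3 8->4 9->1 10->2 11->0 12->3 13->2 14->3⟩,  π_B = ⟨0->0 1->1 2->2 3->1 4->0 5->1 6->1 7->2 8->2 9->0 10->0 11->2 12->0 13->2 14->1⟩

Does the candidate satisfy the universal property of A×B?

|A|·|B| = 5·3 = 15;  |P| = 15
Check the pairing map k ↦ (π_A(k), π_B(k)):
  0 -> (4,0)
  1 -> (1,1)
  2 -> (1,2)
  3 -> (4,1)
  4 -> (0,0)
  5 -> (2,1)
  6 -> (0,1)
  7 -> (3,2)
  8 -> (4,2)
  9 -> (1,0)
  10 -> (2,0)
  11 -> (0,2)
  12 -> (3,0)
  13 -> (2,2)
  14 -> (3,1)
distinct pairs in image: 15 / 15 needed
  → bijection onto A×B; projections well-typed.

Answer: VALID PRODUCT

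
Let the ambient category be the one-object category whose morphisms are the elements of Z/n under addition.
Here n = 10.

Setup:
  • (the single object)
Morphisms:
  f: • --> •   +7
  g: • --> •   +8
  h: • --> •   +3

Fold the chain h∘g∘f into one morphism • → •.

  0 +7≡7 +8≡5 +3≡8  (mod 10)
⟦path⟧: +8

Answer: +8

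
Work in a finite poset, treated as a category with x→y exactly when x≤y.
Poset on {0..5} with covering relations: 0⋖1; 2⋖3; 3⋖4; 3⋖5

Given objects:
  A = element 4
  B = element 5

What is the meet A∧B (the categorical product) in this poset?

Answer: A∧B = 3

Work:
Common predecessors of 4,5: {2,3}
  2 ⊑ 3
  3 ⊑ 3
glb = 3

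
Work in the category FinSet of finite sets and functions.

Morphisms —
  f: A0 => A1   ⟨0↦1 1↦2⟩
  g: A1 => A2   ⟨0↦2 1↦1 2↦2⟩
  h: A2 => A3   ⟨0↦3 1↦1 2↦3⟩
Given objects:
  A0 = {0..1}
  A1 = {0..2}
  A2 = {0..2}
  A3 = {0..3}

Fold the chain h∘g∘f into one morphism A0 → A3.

Answer: ⟨0↦1 1↦3⟩

Derivation:
  0 f=>1 g=>1 h=>1
  1 f=>2 g=>2 h=>3
⟦path⟧: ⟨0↦1 1↦3⟩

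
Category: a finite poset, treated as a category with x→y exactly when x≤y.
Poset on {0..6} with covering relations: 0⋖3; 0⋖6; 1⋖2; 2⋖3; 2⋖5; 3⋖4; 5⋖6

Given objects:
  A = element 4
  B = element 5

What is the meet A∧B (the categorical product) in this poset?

Common predecessors of 4,5: {1,2}
  1 ≤ 2
  2 ≤ 2
glb = 2

Answer: A∧B = 2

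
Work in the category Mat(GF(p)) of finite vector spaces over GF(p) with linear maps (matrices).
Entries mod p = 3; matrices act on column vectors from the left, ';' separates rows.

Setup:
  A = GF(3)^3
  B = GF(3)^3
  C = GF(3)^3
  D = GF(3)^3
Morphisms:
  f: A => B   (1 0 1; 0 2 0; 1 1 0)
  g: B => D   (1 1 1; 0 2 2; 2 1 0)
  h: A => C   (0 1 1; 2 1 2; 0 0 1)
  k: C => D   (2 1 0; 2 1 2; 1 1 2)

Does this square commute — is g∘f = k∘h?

1) trace f;g:
  e0=(1,0,0) f=>(1,0,1) g=>(2,2,2)
  e1=(0,1,0) f=>(0,2,1) g=>(0,0,2)
  e2=(0,0,1) f=>(1,0,0) g=>(1,0,2)
  result₁ = (2 0 1; 2 0 0; 2 2 2)
2) trace h;k:
  e0=(1,0,0) h=>(0,2,0) k=>(2,2,2)
  e1=(0,1,0) h=>(1,1,0) k=>(0,0,2)
  e2=(0,0,1) h=>(1,2,1) k=>(1,0,2)
  result₂ = (2 0 1; 2 0 0; 2 2 2)
Equal? equal; square commutes

Answer: COMMUTES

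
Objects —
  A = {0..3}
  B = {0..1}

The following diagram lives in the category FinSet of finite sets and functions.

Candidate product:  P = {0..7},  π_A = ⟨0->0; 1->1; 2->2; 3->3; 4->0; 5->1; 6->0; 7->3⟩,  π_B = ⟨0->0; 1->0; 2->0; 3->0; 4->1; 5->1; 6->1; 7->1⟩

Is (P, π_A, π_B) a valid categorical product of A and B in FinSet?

|A|·|B| = 4·2 = 8;  |P| = 8
Check the pairing map k ↦ (π_A(k), π_B(k)):
  0 -> (0,0)
  1 -> (1,0)
  2 -> (2,0)
  3 -> (3,0)
  4 -> (0,1)
  5 -> (1,1)
  6 -> (0,1)  ✗ repeats pair of k=4
  7 -> (3,1)
distinct pairs in image: 7 / 8 needed
  → (0,1) hit at k=4 and k=6

Answer: NOT A VALID PRODUCT — duplicate pair at indices 4,6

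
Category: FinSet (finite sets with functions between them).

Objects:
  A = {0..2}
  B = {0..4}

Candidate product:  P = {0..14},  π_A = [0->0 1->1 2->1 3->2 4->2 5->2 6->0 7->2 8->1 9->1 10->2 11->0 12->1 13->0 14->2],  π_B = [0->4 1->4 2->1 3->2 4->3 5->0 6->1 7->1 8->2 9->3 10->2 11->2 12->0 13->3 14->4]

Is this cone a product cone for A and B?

|A|·|B| = 3·5 = 15;  |P| = 15
Check the pairing map k ↦ (π_A(k), π_B(k)):
  0 -> (0,4)
  1 -> (1,4)
  2 -> (1,1)
  3 -> (2,2)
  4 -> (2,3)
  5 -> (2,0)
  6 -> (0,1)
  7 -> (2,1)
  8 -> (1,2)
  9 -> (1,3)
  10 -> (2,2)  ✗ repeats pair of k=3
  11 -> (0,2)
  12 -> (1,0)
  13 -> (0,3)
  14 -> (2,4)
distinct pairs in image: 14 / 15 needed
  → (2,2) hit at k=3 and k=10

Answer: NOT A VALID PRODUCT — duplicate pair at indices 3,10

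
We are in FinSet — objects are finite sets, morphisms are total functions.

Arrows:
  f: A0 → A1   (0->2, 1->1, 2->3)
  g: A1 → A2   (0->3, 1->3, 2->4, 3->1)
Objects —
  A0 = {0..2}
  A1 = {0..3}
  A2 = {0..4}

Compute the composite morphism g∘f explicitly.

  0 f→2 g→4
  1 f→1 g→3
  2 f→3 g→1
composite: (0->4, 1->3, 2->1)

Answer: (0->4, 1->3, 2->1)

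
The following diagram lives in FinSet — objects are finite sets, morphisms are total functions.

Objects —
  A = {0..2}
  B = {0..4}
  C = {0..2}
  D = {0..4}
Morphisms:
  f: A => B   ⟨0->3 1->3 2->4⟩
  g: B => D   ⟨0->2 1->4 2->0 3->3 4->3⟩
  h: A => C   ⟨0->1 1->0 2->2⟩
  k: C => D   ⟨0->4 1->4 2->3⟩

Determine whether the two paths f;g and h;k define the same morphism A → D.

Answer: DOES NOT COMMUTE

Trace:
1) trace f;g:
  0 f=>3 g=>3
  1 f=>3 g=>3
  2 f=>4 g=>3
  result₁ = ⟨0->3 1->3 2->3⟩
2) trace h;k:
  0 h=>1 k=>4
  1 h=>0 k=>4
  2 h=>2 k=>3
  result₂ = ⟨0->4 1->4 2->3⟩
Equal? differ; not commutative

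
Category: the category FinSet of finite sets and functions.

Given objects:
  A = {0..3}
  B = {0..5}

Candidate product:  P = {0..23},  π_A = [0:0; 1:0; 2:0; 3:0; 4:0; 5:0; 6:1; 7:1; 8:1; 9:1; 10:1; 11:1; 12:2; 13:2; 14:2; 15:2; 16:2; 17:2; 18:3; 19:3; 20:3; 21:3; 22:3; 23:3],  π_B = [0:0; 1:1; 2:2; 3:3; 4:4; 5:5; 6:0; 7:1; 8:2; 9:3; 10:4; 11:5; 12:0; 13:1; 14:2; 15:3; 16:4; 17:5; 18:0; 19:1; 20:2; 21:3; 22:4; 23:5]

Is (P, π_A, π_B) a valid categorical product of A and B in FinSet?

Answer: VALID PRODUCT

Trace:
|A|·|B| = 4·6 = 24;  |P| = 24
Check the pairing map k ↦ (π_A(k), π_B(k)):
  0 : (0,0)
  1 : (0,1)
  2 : (0,2)
  3 : (0,3)
  4 : (0,4)
  5 : (0,5)
  6 : (1,0)
  7 : (1,1)
  8 : (1,2)
  9 : (1,3)
  10 : (1,4)
  11 : (1,5)
  12 : (2,0)
  13 : (2,1)
  14 : (2,2)
  15 : (2,3)
  16 : (2,4)
  17 : (2,5)
  18 : (3,0)
  19 : (3,1)
  20 : (3,2)
  21 : (3,3)
  22 : (3,4)
  23 : (3,5)
distinct pairs in image: 24 / 24 needed
  → bijection onto A×B; projections well-typed.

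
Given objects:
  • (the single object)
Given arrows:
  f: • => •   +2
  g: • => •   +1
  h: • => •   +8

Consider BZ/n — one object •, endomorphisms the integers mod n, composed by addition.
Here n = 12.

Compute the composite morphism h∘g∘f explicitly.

  0 +2≡2 +1≡3 +8≡11  (mod 12)
result: +11

Answer: +11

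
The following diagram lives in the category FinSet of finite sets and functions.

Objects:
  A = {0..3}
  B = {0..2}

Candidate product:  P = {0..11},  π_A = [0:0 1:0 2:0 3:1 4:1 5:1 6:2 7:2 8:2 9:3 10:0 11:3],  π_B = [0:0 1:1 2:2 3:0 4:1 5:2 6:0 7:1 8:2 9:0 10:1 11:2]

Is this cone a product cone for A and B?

Answer: NOT A VALID PRODUCT — duplicate pair at indices 1,10

Derivation:
|A|·|B| = 4·3 = 12;  |P| = 12
Check the pairing map k ↦ (π_A(k), π_B(k)):
  0 : (0,0)
  1 : (0,1)
  2 : (0,2)
  3 : (1,0)
  4 : (1,1)
  5 : (1,2)
  6 : (2,0)
  7 : (2,1)
  8 : (2,2)
  9 : (3,0)
  10 : (0,1)  ✗ repeats pair of k=1
  11 : (3,2)
distinct pairs in image: 11 / 12 needed
  → (0,1) hit at k=1 and k=10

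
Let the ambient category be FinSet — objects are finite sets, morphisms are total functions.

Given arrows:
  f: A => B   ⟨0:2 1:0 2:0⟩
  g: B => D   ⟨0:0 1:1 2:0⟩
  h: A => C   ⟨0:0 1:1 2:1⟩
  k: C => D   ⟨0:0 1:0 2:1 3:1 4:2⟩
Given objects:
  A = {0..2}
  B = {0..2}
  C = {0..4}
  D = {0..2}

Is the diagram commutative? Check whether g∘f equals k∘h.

Along f;g (path 1):
  0 f=>2 g=>0
  1 f=>0 g=>0
  2 f=>0 g=>0
  result₁ = ⟨0:0 1:0 2:0⟩
Along h;k (path 2):
  0 h=>0 k=>0
  1 h=>1 k=>0
  2 h=>1 k=>0
  result₂ = ⟨0:0 1:0 2:0⟩
Equal? same morphism ✓

Answer: COMMUTES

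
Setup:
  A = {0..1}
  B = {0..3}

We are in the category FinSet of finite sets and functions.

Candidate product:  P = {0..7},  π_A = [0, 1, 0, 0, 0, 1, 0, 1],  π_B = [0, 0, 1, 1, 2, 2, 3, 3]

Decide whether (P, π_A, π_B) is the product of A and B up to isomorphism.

|A|·|B| = 2·4 = 8;  |P| = 8
Check the pairing map k ↦ (π_A(k), π_B(k)):
  0 ↦ (0,0)
  1 ↦ (1,0)
  2 ↦ (0,1)
  3 ↦ (0,1)  ✗ repeats pair of k=2
  4 ↦ (0,2)
  5 ↦ (1,2)
  6 ↦ (0,3)
  7 ↦ (1,3)
distinct pairs in image: 7 / 8 needed
  → (0,1) hit at k=2 and k=3

Answer: NOT A VALID PRODUCT — duplicate pair at indices 2,3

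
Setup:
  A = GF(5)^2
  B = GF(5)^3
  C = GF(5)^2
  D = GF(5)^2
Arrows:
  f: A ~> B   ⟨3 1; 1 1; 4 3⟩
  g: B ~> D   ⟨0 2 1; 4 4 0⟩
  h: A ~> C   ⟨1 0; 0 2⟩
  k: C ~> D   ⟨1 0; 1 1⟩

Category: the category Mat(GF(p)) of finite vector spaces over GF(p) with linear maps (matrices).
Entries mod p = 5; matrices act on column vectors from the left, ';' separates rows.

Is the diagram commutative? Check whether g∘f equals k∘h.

Along f;g (path 1):
  e0=(1,0) f~>(3,1,4) g~>(1,1)
  e1=(0,1) f~>(1,1,3) g~>(0,3)
  ⟦path⟧₁ = ⟨1 0; 1 3⟩
Along h;k (path 2):
  e0=(1,0) h~>(1,0) k~>(1,1)
  e1=(0,1) h~>(0,2) k~>(0,2)
  ⟦path⟧₂ = ⟨1 0; 1 2⟩
Equal? differ; not commutative

Answer: DOES NOT COMMUTE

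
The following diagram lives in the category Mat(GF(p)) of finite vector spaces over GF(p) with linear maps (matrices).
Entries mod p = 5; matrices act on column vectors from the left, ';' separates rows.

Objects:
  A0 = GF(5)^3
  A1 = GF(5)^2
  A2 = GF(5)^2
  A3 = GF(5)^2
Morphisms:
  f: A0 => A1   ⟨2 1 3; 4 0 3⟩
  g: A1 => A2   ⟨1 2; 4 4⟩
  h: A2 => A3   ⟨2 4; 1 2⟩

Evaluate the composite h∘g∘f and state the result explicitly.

Answer: ⟨1 3 4; 3 4 2⟩

Work:
  e0=[1,0,0] f=>[2,4] g=>[0,4] h=>[1,3]
  e1=[0,1,0] f=>[1,0] g=>[1,4] h=>[3,4]
  e2=[0,0,1] f=>[3,3] g=>[4,4] h=>[4,2]
composite: ⟨1 3 4; 3 4 2⟩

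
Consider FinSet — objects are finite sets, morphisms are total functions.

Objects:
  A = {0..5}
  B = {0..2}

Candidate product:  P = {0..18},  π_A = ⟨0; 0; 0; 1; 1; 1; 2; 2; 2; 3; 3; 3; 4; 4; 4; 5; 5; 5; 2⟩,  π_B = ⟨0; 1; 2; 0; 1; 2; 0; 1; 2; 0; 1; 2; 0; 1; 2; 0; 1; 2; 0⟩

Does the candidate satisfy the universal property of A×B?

|A|·|B| = 6·3 = 18;  |P| = 19
  → cardinalities differ; no bijection possible.

Answer: NOT A VALID PRODUCT — |P|=19 ≠ |A|·|B|=18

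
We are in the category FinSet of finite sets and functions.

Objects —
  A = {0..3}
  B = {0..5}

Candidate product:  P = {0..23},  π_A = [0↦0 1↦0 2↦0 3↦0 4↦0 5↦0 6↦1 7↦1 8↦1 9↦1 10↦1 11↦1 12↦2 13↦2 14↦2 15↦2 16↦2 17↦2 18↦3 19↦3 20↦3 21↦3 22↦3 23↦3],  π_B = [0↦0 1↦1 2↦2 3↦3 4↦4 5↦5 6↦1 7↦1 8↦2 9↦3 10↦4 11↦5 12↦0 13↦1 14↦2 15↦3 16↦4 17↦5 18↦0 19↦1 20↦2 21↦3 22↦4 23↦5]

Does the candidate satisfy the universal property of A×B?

|A|·|B| = 4·6 = 24;  |P| = 24
Check the pairing map k ↦ (π_A(k), π_B(k)):
  0 ↦ (0,0)
  1 ↦ (0,1)
  2 ↦ (0,2)
  3 ↦ (0,3)
  4 ↦ (0,4)
  5 ↦ (0,5)
  6 ↦ (1,1)
  7 ↦ (1,1)  ✗ repeats pair of k=6
  8 ↦ (1,2)
  9 ↦ (1,3)
  10 ↦ (1,4)
  11 ↦ (1,5)
  12 ↦ (2,0)
  13 ↦ (2,1)
  14 ↦ (2,2)
  15 ↦ (2,3)
  16 ↦ (2,4)
  17 ↦ (2,5)
  18 ↦ (3,0)
  19 ↦ (3,1)
  20 ↦ (3,2)
  21 ↦ (3,3)
  22 ↦ (3,4)
  23 ↦ (3,5)
distinct pairs in image: 23 / 24 needed
  → (1,1) hit at k=6 and k=7

Answer: NOT A VALID PRODUCT — duplicate pair at indices 7,6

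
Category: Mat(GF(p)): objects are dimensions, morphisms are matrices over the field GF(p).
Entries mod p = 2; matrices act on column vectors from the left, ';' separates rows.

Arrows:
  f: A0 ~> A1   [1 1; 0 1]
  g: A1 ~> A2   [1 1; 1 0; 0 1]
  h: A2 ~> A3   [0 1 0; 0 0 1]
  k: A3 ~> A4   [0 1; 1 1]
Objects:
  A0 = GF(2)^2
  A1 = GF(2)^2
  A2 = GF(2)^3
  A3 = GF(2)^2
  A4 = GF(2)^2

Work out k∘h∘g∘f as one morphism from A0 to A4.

  e0=⟨1,0⟩ f~>⟨1,0⟩ g~>⟨1,1,0⟩ h~>⟨1,0⟩ k~>⟨0,1⟩
  e1=⟨0,1⟩ f~>⟨1,1⟩ g~>⟨0,1,1⟩ h~>⟨1,1⟩ k~>⟨1,0⟩
⟦path⟧: [0 1; 1 0]

Answer: [0 1; 1 0]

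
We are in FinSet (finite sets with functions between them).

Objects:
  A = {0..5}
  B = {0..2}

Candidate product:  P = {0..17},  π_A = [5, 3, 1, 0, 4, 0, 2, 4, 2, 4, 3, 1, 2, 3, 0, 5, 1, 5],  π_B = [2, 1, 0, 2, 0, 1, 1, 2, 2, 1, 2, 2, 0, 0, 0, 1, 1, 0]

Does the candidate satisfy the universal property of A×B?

Answer: VALID PRODUCT

Derivation:
|A|·|B| = 6·3 = 18;  |P| = 18
Check the pairing map k ↦ (π_A(k), π_B(k)):
  0 : (5,2)
  1 : (3,1)
  2 : (1,0)
  3 : (0,2)
  4 : (4,0)
  5 : (0,1)
  6 : (2,1)
  7 : (4,2)
  8 : (2,2)
  9 : (4,1)
  10 : (3,2)
  11 : (1,2)
  12 : (2,0)
  13 : (3,0)
  14 : (0,0)
  15 : (5,1)
  16 : (1,1)
  17 : (5,0)
distinct pairs in image: 18 / 18 needed
  → bijection onto A×B; projections well-typed.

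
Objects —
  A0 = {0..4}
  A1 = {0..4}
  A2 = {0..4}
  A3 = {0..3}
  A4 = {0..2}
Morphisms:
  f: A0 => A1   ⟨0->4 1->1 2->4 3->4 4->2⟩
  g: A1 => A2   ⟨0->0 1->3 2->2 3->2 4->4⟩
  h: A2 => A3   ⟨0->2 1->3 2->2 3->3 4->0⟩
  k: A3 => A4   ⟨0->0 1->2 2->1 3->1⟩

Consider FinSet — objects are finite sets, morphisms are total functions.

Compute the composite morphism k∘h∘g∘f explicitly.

  0 f=>4 g=>4 h=>0 k=>0
  1 f=>1 g=>3 h=>3 k=>1
  2 f=>4 g=>4 h=>0 k=>0
  3 f=>4 g=>4 h=>0 k=>0
  4 f=>2 g=>2 h=>2 k=>1
⟦path⟧: ⟨0->0 1->1 2->0 3->0 4->1⟩

Answer: ⟨0->0 1->1 2->0 3->0 4->1⟩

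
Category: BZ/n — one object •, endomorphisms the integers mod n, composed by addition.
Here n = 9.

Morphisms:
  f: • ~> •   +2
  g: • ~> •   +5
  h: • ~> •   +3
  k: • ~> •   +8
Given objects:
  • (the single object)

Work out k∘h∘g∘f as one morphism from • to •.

Answer: +0

Work:
  0 +2≡2 +5≡7 +3≡1 +8≡0  (mod 9)
⟦path⟧: +0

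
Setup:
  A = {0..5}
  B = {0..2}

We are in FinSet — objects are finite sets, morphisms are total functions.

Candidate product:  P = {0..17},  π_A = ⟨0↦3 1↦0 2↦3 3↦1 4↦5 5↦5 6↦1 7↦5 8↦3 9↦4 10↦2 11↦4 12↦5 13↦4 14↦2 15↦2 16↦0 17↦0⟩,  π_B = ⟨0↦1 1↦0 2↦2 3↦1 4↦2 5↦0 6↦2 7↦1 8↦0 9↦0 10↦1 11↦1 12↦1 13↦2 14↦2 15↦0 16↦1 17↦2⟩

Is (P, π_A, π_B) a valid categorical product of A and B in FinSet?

|A|·|B| = 6·3 = 18;  |P| = 18
Check the pairing map k ↦ (π_A(k), π_B(k)):
  0 ↦ (3,1)
  1 ↦ (0,0)
  2 ↦ (3,2)
  3 ↦ (1,1)
  4 ↦ (5,2)
  5 ↦ (5,0)
  6 ↦ (1,2)
  7 ↦ (5,1)
  8 ↦ (3,0)
  9 ↦ (4,0)
  10 ↦ (2,1)
  11 ↦ (4,1)
  12 ↦ (5,1)  ✗ repeats pair of k=7
  13 ↦ (4,2)
  14 ↦ (2,2)
  15 ↦ (2,0)
  16 ↦ (0,1)
  17 ↦ (0,2)
distinct pairs in image: 17 / 18 needed
  → (5,1) hit at k=7 and k=12

Answer: NOT A VALID PRODUCT — duplicate pair at indices 12,7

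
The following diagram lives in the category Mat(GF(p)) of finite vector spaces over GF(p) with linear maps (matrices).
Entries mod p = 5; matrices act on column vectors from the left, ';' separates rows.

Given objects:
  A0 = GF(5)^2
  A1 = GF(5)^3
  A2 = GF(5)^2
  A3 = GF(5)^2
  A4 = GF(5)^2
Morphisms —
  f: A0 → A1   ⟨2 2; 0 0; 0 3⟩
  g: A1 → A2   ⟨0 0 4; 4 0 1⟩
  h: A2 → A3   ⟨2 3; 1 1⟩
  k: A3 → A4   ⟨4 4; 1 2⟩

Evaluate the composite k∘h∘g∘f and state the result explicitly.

Answer: ⟨3 0; 0 3⟩

Trace:
  e0=⟨1,0⟩ f→⟨2,0,0⟩ g→⟨0,3⟩ h→⟨4,3⟩ k→⟨3,0⟩
  e1=⟨0,1⟩ f→⟨2,0,3⟩ g→⟨2,1⟩ h→⟨2,3⟩ k→⟨0,3⟩
composite: ⟨3 0; 0 3⟩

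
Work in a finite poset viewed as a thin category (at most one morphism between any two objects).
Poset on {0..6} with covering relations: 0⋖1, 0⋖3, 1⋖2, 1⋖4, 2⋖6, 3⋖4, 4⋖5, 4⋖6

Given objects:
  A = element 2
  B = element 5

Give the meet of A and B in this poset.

{x : x<=A ∧ x<=B} = {0,1}  (A=2, B=5)
  0 <= 1
  1 <= 1
glb = 1

Answer: A∧B = 1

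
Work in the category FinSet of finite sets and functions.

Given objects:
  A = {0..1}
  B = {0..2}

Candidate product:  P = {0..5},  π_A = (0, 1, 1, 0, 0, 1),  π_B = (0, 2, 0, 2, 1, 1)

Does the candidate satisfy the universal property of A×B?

Answer: VALID PRODUCT

Trace:
|A|·|B| = 2·3 = 6;  |P| = 6
Check the pairing map k ↦ (π_A(k), π_B(k)):
  0 ↦ (0,0)
  1 ↦ (1,2)
  2 ↦ (1,0)
  3 ↦ (0,2)
  4 ↦ (0,1)
  5 ↦ (1,1)
distinct pairs in image: 6 / 6 needed
  → bijection onto A×B; projections well-typed.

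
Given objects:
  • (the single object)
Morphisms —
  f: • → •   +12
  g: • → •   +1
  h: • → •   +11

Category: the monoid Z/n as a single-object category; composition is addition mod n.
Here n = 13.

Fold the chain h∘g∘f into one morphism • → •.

Answer: +11

Derivation:
  0 +12≡12 +1≡0 +11≡11  (mod 13)
composite: +11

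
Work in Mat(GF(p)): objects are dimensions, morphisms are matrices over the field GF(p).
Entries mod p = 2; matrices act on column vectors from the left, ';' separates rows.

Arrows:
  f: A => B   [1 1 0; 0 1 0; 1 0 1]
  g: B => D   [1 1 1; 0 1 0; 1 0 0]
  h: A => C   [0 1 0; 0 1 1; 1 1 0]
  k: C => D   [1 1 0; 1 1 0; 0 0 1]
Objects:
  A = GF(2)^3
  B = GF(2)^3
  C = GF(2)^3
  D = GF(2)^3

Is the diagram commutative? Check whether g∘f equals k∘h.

Answer: DOES NOT COMMUTE

Derivation:
Along f;g (path 1):
  e0=[1,0,0] f=>[1,0,1] g=>[0,0,1]
  e1=[0,1,0] f=>[1,1,0] g=>[0,1,1]
  e2=[0,0,1] f=>[0,0,1] g=>[1,0,0]
  ⟦path⟧₁ = [0 0 1; 0 1 0; 1 1 0]
Along h;k (path 2):
  e0=[1,0,0] h=>[0,0,1] k=>[0,0,1]
  e1=[0,1,0] h=>[1,1,1] k=>[0,0,1]
  e2=[0,0,1] h=>[0,1,0] k=>[1,1,0]
  ⟦path⟧₂ = [0 0 1; 0 0 1; 1 1 0]
Equal? NO — does not commute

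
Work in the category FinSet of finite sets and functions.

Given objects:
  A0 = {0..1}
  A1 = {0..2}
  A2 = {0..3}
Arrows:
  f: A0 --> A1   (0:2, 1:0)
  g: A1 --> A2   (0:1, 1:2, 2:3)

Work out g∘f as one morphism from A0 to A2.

  0 f-->2 g-->3
  1 f-->0 g-->1
composite: (0:3, 1:1)

Answer: (0:3, 1:1)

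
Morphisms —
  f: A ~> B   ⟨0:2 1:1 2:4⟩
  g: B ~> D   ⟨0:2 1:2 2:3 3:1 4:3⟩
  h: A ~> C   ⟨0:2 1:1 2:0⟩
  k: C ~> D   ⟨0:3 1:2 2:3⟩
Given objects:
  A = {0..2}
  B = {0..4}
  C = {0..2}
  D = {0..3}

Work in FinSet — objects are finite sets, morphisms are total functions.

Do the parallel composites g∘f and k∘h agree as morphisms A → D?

Answer: COMMUTES

Derivation:
Path 1 = f;g:
  0 f~>2 g~>3
  1 f~>1 g~>2
  2 f~>4 g~>3
  composite₁ = ⟨0:3 1:2 2:3⟩
Path 2 = h;k:
  0 h~>2 k~>3
  1 h~>1 k~>2
  2 h~>0 k~>3
  composite₂ = ⟨0:3 1:2 2:3⟩
Equal? same morphism ✓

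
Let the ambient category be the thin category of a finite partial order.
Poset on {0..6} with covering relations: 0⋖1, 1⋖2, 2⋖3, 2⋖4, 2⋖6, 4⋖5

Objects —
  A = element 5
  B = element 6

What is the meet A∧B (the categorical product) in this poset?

Answer: A∧B = 2

Trace:
Lower bounds of A=5 and B=6: {0,1,2}
  0 ⊑ 2
  1 ⊑ 2
  2 ⊑ 2
glb = 2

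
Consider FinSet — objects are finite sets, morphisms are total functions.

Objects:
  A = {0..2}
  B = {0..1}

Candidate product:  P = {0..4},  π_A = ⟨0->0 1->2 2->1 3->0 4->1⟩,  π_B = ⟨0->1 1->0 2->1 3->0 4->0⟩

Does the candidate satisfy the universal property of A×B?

Answer: NOT A VALID PRODUCT — |P|=5 ≠ |A|·|B|=6

Work:
|A|·|B| = 3·2 = 6;  |P| = 5
  → cardinalities differ; no bijection possible.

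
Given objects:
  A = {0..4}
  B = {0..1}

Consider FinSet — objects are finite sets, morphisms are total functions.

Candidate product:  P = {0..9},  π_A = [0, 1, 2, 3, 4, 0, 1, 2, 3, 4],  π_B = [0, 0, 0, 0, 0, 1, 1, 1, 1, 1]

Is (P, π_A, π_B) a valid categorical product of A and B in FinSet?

Answer: VALID PRODUCT

Trace:
|A|·|B| = 5·2 = 10;  |P| = 10
Check the pairing map k ↦ (π_A(k), π_B(k)):
  0 : (0,0)
  1 : (1,0)
  2 : (2,0)
  3 : (3,0)
  4 : (4,0)
  5 : (0,1)
  6 : (1,1)
  7 : (2,1)
  8 : (3,1)
  9 : (4,1)
distinct pairs in image: 10 / 10 needed
  → bijection onto A×B; projections well-typed.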